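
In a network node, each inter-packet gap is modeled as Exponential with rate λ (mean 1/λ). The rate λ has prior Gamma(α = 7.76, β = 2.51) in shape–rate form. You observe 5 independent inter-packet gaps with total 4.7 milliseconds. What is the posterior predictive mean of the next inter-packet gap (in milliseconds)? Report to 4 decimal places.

0.6131

With a Gamma(shape α, rate β) prior on the exponential rate λ, the posterior after n observations with total T = Σxᵢ is Gamma(α+n, β+T).
Posterior: Gamma(7.76+5, 2.51+4.7) = Gamma(12.76, 7.21).
The predictive distribution for the next observation is Lomax; its mean is β/(α−1) = 7.21/11.76 = 0.6131.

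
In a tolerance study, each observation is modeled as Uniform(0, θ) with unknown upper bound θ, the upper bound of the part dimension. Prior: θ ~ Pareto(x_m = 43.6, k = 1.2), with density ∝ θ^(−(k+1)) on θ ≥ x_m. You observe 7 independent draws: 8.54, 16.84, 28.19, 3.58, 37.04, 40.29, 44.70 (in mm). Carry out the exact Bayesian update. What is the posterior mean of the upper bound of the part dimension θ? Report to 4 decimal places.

A Pareto(scale x_m, shape k) prior on the upper bound θ of Uniform(0, θ) is conjugate: posterior is Pareto(max(x_m, max xᵢ), k + n).
Sample maximum = 44.70; prior scale x_m = 43.6 → posterior scale = max = 44.70.
Posterior shape = 1.2 + 7 = 8.2.
E[θ|data] = k·x_m/(k−1) = 8.2·44.70/7.2 = 50.9083.

50.9083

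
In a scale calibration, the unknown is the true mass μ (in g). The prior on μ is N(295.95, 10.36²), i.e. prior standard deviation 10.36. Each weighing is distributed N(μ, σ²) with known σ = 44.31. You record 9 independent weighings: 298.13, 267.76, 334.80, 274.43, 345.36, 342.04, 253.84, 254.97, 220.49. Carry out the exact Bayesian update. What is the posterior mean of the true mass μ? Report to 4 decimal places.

293.3218

For Normal data with known variance σ², a Normal(μ₀, σ₀²) prior on μ is conjugate. Posterior precision = 1/σ₀² + n/σ²; posterior mean is the precision-weighted average of μ₀ and x̄.
Σxᵢ = 298.13 + 267.76 + 334.80 + 274.43 + 345.36 + 342.04 + 253.84 + 254.97 + 220.49 = 2591.82, so n·x̄ = 2591.82.
σ₀² = 10.36² = 107.3296, σ² = 44.31² = 1963.3761; σ² + n·σ₀² = 1963.3761 + 9·107.3296 = 2929.3425.
Posterior mean = (μ₀/σ₀² + n·x̄/σ²)/(1/σ₀² + n/σ²) = (σ²·μ₀ + σ₀²·n·x̄)/(σ² + n·σ₀²) = (1963.3761·295.95 + 107.3296·2591.82)/2929.3425 = 859240.160667/2929.3425 = 293.3218.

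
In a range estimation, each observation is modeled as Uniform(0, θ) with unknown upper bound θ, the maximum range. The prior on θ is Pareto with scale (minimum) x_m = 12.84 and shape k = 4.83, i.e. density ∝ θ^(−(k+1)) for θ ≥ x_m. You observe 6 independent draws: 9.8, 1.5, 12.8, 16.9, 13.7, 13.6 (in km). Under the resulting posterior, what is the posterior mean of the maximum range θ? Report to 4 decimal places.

18.6192

A Pareto(scale x_m, shape k) prior on the upper bound θ of Uniform(0, θ) is conjugate: posterior is Pareto(max(x_m, max xᵢ), k + n).
Sample maximum = 16.9; prior scale x_m = 12.84 → posterior scale = max = 16.90.
Posterior shape = 4.83 + 6 = 10.83.
E[θ|data] = k·x_m/(k−1) = 10.83·16.90/9.83 = 18.6192.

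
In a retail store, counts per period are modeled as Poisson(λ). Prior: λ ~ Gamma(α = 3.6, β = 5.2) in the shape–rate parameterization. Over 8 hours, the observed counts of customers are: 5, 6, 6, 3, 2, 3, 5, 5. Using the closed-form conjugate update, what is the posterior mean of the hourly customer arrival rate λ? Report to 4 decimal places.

2.9242

With a Gamma(shape α, rate β) prior, the Poisson likelihood is conjugate: the posterior is Gamma(α + ΣXᵢ, β + n).
Sum of counts S = 35 over n = 8 hours.
Posterior: Gamma(α+S, β+n) = Gamma(3.6+35, 5.2+8) = Gamma(38.6, 13.2).
Posterior mean = α/β = 38.6/13.2 = 2.9242.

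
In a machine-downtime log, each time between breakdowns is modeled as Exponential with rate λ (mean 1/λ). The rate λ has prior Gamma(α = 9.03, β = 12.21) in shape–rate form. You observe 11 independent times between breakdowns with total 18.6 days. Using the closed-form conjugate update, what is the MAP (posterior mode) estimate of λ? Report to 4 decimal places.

0.6177

With a Gamma(shape α, rate β) prior on the exponential rate λ, the posterior after n observations with total T = Σxᵢ is Gamma(α+n, β+T).
Posterior: Gamma(9.03+11, 12.21+18.6) = Gamma(20.03, 30.81).
Mode = (α−1)/β = 0.6177.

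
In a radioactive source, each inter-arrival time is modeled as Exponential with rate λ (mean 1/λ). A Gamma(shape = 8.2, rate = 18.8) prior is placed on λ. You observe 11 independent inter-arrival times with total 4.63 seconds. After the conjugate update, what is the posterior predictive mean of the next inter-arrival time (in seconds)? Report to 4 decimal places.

1.2874

With a Gamma(shape α, rate β) prior on the exponential rate λ, the posterior after n observations with total T = Σxᵢ is Gamma(α+n, β+T).
Posterior: Gamma(8.2+11, 18.8+4.63) = Gamma(19.2, 23.43).
The predictive distribution for the next observation is Lomax; its mean is β/(α−1) = 23.43/18.2 = 1.2874.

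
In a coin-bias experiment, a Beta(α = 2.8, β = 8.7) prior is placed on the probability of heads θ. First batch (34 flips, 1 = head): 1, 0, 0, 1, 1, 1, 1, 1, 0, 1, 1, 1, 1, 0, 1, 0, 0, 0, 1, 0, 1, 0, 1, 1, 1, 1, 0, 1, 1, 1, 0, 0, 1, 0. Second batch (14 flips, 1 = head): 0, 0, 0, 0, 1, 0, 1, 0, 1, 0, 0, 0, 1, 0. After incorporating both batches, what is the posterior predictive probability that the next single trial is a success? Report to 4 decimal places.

0.4672

The Beta prior is conjugate to a Binomial/Bernoulli likelihood; the update adds successes to α and failures to β.
After batch 1: Beta(2.8+21, 8.7+13) = Beta(23.8, 21.7).
After batch 2: Beta(23.8+4, 21.7+10) = Beta(27.8, 31.7).
For a single future Bernoulli trial, P(success | data) = α/(α+β) = 0.4672.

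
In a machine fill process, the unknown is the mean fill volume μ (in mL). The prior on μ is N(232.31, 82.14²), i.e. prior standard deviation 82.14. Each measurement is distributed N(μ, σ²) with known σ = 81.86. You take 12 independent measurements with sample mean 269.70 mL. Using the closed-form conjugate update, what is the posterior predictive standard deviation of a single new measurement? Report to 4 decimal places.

For Normal data with known variance σ², a Normal(μ₀, σ₀²) prior on μ is conjugate. Posterior precision = 1/σ₀² + n/σ²; posterior mean is the precision-weighted average of μ₀ and x̄.
σ₀² = 82.14² = 6746.9796, σ² = 81.86² = 6701.0596; σ² + n·σ₀² = 6701.0596 + 12·6746.9796 = 87664.8148.
Posterior precision = 1/σ₀² + n/σ² = 1/6746.9796 + 12/6701.0596 = (σ² + n·σ₀²)/(σ₀²σ²) = 87664.8148/(6746.9796·6701.0596); posterior variance σₙ² = σ₀²σ²/(σ² + n·σ₀²) = 6746.9796·6701.0596/87664.8148 = 515.736131.
Predictive variance for one new observation = σₙ² + σ² = 6746.9796·6701.0596/87664.8148 + 6701.0596 = σ²·(σ₀² + 87664.8148)/87664.8148 = 6701.0596·94411.7944/87664.8148 = 7216.795731; SD = √(6701.0596·94411.7944/87664.8148) = 84.9517.

84.9517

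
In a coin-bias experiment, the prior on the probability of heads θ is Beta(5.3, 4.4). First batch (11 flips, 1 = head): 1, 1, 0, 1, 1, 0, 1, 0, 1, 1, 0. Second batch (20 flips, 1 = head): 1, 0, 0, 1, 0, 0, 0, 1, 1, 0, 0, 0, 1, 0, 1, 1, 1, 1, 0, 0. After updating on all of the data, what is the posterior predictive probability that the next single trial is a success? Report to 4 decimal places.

0.5233

The Beta prior is conjugate to a Binomial/Bernoulli likelihood; the update adds successes to α and failures to β.
After batch 1: Beta(5.3+7, 4.4+4) = Beta(12.3, 8.4).
After batch 2: Beta(12.3+9, 8.4+11) = Beta(21.3, 19.4).
For a single future Bernoulli trial, P(success | data) = α/(α+β) = 0.5233.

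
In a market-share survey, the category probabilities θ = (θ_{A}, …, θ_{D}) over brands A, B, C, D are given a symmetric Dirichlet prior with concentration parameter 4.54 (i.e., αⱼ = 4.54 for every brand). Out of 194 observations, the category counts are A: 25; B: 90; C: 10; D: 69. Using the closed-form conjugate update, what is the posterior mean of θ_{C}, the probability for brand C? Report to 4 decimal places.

The Dirichlet prior is conjugate to the Multinomial likelihood: each posterior αⱼ = prior αⱼ + observed count nⱼ.
Posterior concentration: (29.54, 94.54, 14.54, 73.54), total = 212.16.
E[θ_{C}|data] = α_{C}/Σα = 14.54/212.16 = 0.0685.

0.0685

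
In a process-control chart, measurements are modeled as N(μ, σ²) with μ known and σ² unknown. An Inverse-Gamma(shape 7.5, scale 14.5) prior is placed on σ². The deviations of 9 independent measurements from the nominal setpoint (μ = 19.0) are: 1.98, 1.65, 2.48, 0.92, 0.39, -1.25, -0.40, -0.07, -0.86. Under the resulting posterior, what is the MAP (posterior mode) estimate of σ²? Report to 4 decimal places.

1.7407

With known mean μ and an Inverse-Gamma(α, β) prior on σ², the Normal likelihood is conjugate: posterior is Inv-Gamma(α + n/2, β + Σ(xᵢ−μ)²/2).
Σ(xᵢ−μ)² = (1.98)² + (1.65)² + (2.48)² + (0.92)² + (0.39)² + (-1.25)² + (-0.40)² + (-0.07)² + (-0.86)² = 16.2588.
Posterior: Inv-Gamma(7.5 + 9/2, 14.5 + 16.2588/2) = Inv-Gamma(12.00, 22.62940).
Mode = β/(α+1) = 22.62940/13.00 = 1.7407.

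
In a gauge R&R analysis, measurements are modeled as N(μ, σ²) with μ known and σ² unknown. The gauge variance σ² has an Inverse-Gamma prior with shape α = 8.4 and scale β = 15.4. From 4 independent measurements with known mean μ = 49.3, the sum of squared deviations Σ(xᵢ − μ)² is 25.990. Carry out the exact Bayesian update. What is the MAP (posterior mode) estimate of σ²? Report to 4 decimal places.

2.4908

With known mean μ and an Inverse-Gamma(α, β) prior on σ², the Normal likelihood is conjugate: posterior is Inv-Gamma(α + n/2, β + Σ(xᵢ−μ)²/2).
Posterior: Inv-Gamma(8.4 + 4/2, 15.4 + 25.990/2) = Inv-Gamma(10.40, 28.3950).
Mode = β/(α+1) = 28.3950/11.40 = 2.4908.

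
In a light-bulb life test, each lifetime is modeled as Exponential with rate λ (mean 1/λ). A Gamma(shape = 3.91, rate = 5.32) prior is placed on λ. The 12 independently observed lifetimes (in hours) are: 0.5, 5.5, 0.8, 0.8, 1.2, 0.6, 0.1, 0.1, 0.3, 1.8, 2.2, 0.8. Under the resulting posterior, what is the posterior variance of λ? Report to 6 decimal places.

With a Gamma(shape α, rate β) prior on the exponential rate λ, the posterior after n observations with total T = Σxᵢ is Gamma(α+n, β+T).
Sum of observations T = 14.7 hours; n = 12.
Posterior: Gamma(3.91+12, 5.32+14.7) = Gamma(15.91, 20.02).
Var = α/β² = 0.039696.

0.039696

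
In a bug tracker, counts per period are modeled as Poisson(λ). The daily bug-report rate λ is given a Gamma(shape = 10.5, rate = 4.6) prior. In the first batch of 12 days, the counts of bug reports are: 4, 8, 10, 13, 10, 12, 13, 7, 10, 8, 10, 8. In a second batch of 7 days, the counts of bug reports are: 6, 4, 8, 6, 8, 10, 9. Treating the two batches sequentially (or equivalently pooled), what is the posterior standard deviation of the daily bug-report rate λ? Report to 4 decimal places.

With a Gamma(shape α, rate β) prior, the Poisson likelihood is conjugate: the posterior is Gamma(α + ΣXᵢ, β + n).
Batch 1: sum of counts S = 113 over n = 12 days.
After batch 1: Gamma(α+S, β+n) = Gamma(10.5+113, 4.6+12) = Gamma(123.5, 16.6).
Batch 2: sum of counts S = 51 over n = 7 days.
After batch 2: Gamma(α+S, β+n) = Gamma(123.5+51, 16.6+7) = Gamma(174.5, 23.6).
SD = √α/β = √174.5/23.6 = 0.5597.

0.5597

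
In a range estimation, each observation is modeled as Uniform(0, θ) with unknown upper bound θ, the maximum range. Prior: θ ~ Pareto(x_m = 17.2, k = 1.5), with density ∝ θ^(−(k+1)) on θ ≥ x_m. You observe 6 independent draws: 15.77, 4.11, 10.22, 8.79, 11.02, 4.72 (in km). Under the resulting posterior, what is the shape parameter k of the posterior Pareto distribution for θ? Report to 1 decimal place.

A Pareto(scale x_m, shape k) prior on the upper bound θ of Uniform(0, θ) is conjugate: posterior is Pareto(max(x_m, max xᵢ), k + n).
Sample maximum = 15.77; prior scale x_m = 17.2 → posterior scale = max = 17.20.
Posterior shape = 1.5 + 6 = 7.5.
Posterior shape k = 7.5.

7.5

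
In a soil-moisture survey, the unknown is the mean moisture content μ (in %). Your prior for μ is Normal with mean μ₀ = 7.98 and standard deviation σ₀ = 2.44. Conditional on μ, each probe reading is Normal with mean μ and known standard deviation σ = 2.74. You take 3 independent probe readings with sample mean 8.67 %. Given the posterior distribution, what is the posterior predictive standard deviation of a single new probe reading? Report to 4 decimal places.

3.0446

For Normal data with known variance σ², a Normal(μ₀, σ₀²) prior on μ is conjugate. Posterior precision = 1/σ₀² + n/σ²; posterior mean is the precision-weighted average of μ₀ and x̄.
σ₀² = 2.44² = 5.9536, σ² = 2.74² = 7.5076; σ² + n·σ₀² = 7.5076 + 3·5.9536 = 25.3684.
Posterior precision = 1/σ₀² + n/σ² = 1/5.9536 + 3/7.5076 = (σ² + n·σ₀²)/(σ₀²σ²) = 25.3684/(5.9536·7.5076); posterior variance σₙ² = σ₀²σ²/(σ² + n·σ₀²) = 5.9536·7.5076/25.3684 = 1.761926.
Predictive variance for one new observation = σₙ² + σ² = 5.9536·7.5076/25.3684 + 7.5076 = σ²·(σ₀² + 25.3684)/25.3684 = 7.5076·31.322/25.3684 = 9.269526; SD = √(7.5076·31.322/25.3684) = 3.0446.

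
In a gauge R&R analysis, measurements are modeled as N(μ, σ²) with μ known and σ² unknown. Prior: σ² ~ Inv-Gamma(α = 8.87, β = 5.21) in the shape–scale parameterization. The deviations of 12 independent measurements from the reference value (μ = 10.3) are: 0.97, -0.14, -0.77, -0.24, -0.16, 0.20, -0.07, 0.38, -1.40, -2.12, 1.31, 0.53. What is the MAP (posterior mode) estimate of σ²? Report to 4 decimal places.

0.6521

With known mean μ and an Inverse-Gamma(α, β) prior on σ², the Normal likelihood is conjugate: posterior is Inv-Gamma(α + n/2, β + Σ(xᵢ−μ)²/2).
Σ(xᵢ−μ)² = (0.97)² + (-0.14)² + (-0.77)² + (-0.24)² + (-0.16)² + (0.20)² + (-0.07)² + (0.38)² + (-1.40)² + (-2.12)² + (1.31)² + (0.53)² = 10.2773.
Posterior: Inv-Gamma(8.87 + 12/2, 5.21 + 10.2773/2) = Inv-Gamma(14.87, 10.34865).
Mode = β/(α+1) = 10.34865/15.87 = 0.6521.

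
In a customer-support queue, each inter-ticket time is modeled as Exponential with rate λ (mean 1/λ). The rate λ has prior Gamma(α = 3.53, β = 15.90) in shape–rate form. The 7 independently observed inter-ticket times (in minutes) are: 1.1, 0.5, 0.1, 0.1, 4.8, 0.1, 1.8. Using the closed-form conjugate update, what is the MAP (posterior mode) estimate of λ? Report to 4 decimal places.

0.3906

With a Gamma(shape α, rate β) prior on the exponential rate λ, the posterior after n observations with total T = Σxᵢ is Gamma(α+n, β+T).
Sum of observations T = 8.5 minutes; n = 7.
Posterior: Gamma(3.53+7, 15.90+8.5) = Gamma(10.53, 24.40).
Mode = (α−1)/β = 0.3906.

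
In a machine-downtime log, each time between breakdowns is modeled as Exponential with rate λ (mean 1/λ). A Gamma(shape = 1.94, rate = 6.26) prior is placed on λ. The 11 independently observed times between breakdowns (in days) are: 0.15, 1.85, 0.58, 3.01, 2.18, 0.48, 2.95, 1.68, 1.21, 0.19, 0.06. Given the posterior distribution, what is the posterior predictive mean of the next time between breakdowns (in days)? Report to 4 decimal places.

1.7253

With a Gamma(shape α, rate β) prior on the exponential rate λ, the posterior after n observations with total T = Σxᵢ is Gamma(α+n, β+T).
Sum of observations T = 14.34 days; n = 11.
Posterior: Gamma(1.94+11, 6.26+14.34) = Gamma(12.94, 20.60).
The predictive distribution for the next observation is Lomax; its mean is β/(α−1) = 20.60/11.94 = 1.7253.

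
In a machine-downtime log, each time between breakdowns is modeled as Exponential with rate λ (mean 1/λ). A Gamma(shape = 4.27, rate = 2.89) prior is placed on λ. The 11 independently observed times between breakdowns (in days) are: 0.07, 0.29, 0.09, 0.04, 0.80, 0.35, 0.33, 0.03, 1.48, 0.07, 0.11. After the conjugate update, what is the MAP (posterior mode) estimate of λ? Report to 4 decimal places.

With a Gamma(shape α, rate β) prior on the exponential rate λ, the posterior after n observations with total T = Σxᵢ is Gamma(α+n, β+T).
Sum of observations T = 3.66 days; n = 11.
Posterior: Gamma(4.27+11, 2.89+3.66) = Gamma(15.27, 6.55).
Mode = (α−1)/β = 2.1786.

2.1786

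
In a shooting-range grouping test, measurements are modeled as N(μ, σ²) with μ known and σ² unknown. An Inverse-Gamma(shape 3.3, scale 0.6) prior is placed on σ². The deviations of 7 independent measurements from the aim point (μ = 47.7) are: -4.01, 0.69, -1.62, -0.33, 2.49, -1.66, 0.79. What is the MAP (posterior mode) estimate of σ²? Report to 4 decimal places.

With known mean μ and an Inverse-Gamma(α, β) prior on σ², the Normal likelihood is conjugate: posterior is Inv-Gamma(α + n/2, β + Σ(xᵢ−μ)²/2).
Σ(xᵢ−μ)² = (-4.01)² + (0.69)² + (-1.62)² + (-0.33)² + (2.49)² + (-1.66)² + (0.79)² = 28.8693.
Posterior: Inv-Gamma(3.3 + 7/2, 0.6 + 28.8693/2) = Inv-Gamma(6.80, 15.03465).
Mode = β/(α+1) = 15.03465/7.80 = 1.9275.

1.9275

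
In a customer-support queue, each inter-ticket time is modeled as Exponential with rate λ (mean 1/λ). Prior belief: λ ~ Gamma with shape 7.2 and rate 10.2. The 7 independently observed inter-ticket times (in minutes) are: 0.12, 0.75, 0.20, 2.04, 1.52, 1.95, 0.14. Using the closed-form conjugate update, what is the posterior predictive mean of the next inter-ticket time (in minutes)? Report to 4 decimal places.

1.2818

With a Gamma(shape α, rate β) prior on the exponential rate λ, the posterior after n observations with total T = Σxᵢ is Gamma(α+n, β+T).
Sum of observations T = 6.72 minutes; n = 7.
Posterior: Gamma(7.2+7, 10.2+6.72) = Gamma(14.2, 16.92).
The predictive distribution for the next observation is Lomax; its mean is β/(α−1) = 16.92/13.2 = 1.2818.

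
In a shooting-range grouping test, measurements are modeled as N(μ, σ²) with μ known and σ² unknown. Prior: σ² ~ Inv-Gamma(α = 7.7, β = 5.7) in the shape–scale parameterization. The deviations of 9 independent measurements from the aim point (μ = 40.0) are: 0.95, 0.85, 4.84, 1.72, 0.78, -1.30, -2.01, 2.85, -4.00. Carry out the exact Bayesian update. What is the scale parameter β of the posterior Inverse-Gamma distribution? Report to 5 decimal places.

34.93500

With known mean μ and an Inverse-Gamma(α, β) prior on σ², the Normal likelihood is conjugate: posterior is Inv-Gamma(α + n/2, β + Σ(xᵢ−μ)²/2).
Σ(xᵢ−μ)² = (0.95)² + (0.85)² + (4.84)² + (1.72)² + (0.78)² + (-1.30)² + (-2.01)² + (2.85)² + (-4.00)² = 58.4700.
Posterior: Inv-Gamma(7.7 + 9/2, 5.7 + 58.4700/2) = Inv-Gamma(12.20, 34.93500).
Posterior β = 34.93500.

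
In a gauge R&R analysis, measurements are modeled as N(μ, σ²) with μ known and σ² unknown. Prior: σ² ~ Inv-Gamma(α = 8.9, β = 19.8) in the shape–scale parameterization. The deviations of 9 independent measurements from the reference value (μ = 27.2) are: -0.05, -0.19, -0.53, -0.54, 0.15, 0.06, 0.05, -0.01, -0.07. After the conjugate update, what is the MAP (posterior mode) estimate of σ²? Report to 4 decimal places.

1.3974

With known mean μ and an Inverse-Gamma(α, β) prior on σ², the Normal likelihood is conjugate: posterior is Inv-Gamma(α + n/2, β + Σ(xᵢ−μ)²/2).
Σ(xᵢ−μ)² = (-0.05)² + (-0.19)² + (-0.53)² + (-0.54)² + (0.15)² + (0.06)² + (0.05)² + (-0.01)² + (-0.07)² = 0.6447.
Posterior: Inv-Gamma(8.9 + 9/2, 19.8 + 0.6447/2) = Inv-Gamma(13.40, 20.12235).
Mode = β/(α+1) = 20.12235/14.40 = 1.3974.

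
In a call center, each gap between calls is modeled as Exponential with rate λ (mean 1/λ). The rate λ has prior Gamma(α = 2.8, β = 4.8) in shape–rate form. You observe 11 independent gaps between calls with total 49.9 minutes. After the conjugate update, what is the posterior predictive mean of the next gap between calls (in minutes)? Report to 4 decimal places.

With a Gamma(shape α, rate β) prior on the exponential rate λ, the posterior after n observations with total T = Σxᵢ is Gamma(α+n, β+T).
Posterior: Gamma(2.8+11, 4.8+49.9) = Gamma(13.8, 54.7).
The predictive distribution for the next observation is Lomax; its mean is β/(α−1) = 54.7/12.8 = 4.2734.

4.2734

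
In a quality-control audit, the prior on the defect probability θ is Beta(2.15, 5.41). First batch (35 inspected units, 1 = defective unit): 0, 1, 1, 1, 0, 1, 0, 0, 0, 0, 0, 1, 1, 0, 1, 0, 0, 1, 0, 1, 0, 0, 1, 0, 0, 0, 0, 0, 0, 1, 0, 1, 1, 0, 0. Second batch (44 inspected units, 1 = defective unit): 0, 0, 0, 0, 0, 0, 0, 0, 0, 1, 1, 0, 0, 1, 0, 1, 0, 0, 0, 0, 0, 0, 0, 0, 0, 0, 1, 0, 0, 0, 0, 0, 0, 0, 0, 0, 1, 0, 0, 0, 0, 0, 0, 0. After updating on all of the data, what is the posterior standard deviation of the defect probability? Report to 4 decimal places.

The Beta prior is conjugate to a Binomial/Bernoulli likelihood; the update adds successes to α and failures to β.
After batch 1: Beta(2.15+13, 5.41+22) = Beta(15.15, 27.41).
After batch 2: Beta(15.15+6, 27.41+38) = Beta(21.15, 65.41).
Var = αβ/((α+β)²(α+β+1)) = 21.15·65.41/(86.56²·87.56) = 0.00210870; SD = √0.00210870 = 0.0459.

0.0459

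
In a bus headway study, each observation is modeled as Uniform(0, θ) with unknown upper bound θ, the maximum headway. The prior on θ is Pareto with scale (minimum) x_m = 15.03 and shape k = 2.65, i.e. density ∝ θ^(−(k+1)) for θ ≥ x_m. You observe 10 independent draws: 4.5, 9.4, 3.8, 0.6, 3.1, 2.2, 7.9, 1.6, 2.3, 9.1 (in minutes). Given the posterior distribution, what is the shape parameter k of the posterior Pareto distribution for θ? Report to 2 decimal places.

A Pareto(scale x_m, shape k) prior on the upper bound θ of Uniform(0, θ) is conjugate: posterior is Pareto(max(x_m, max xᵢ), k + n).
Sample maximum = 9.4; prior scale x_m = 15.03 → posterior scale = max = 15.03.
Posterior shape = 2.65 + 10 = 12.65.
Posterior shape k = 12.65.

12.65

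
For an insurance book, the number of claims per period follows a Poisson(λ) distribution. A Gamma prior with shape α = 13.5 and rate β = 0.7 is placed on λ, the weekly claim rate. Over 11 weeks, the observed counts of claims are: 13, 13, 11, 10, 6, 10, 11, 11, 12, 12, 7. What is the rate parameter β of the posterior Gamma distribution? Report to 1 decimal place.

11.7

With a Gamma(shape α, rate β) prior, the Poisson likelihood is conjugate: the posterior is Gamma(α + ΣXᵢ, β + n).
Sum of counts S = 116 over n = 11 weeks.
Posterior: Gamma(α+S, β+n) = Gamma(13.5+116, 0.7+11) = Gamma(129.5, 11.7).
Posterior β = 11.7.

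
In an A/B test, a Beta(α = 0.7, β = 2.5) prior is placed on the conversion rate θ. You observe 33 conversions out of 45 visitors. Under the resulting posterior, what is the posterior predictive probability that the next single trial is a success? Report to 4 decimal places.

0.6992

The Beta prior is conjugate to a Binomial/Bernoulli likelihood; the update adds successes to α and failures to β.
Posterior: Beta(α+k, β+n−k) = Beta(0.7+33, 2.5+12) = Beta(33.7, 14.5).
For a single future Bernoulli trial, P(success | data) = α/(α+β) = 0.6992.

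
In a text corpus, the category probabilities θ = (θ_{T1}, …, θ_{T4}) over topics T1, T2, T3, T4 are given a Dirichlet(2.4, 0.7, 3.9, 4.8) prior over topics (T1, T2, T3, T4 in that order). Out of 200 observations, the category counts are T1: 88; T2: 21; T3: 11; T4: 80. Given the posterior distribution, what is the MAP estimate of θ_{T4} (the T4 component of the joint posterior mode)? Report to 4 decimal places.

The Dirichlet prior is conjugate to the Multinomial likelihood: each posterior αⱼ = prior αⱼ + observed count nⱼ.
Posterior concentration: (90.4, 21.7, 14.9, 84.8), total = 211.8.
Joint mode component: (α_{T4}−1)/(Σα−K) = 83.8/207.8 = 0.4033.

0.4033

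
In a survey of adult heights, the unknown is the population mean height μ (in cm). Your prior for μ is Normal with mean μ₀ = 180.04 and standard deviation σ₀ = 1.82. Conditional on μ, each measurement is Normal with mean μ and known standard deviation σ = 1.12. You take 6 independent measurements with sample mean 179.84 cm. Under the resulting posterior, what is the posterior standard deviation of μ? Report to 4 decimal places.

For Normal data with known variance σ², a Normal(μ₀, σ₀²) prior on μ is conjugate. Posterior precision = 1/σ₀² + n/σ²; posterior mean is the precision-weighted average of μ₀ and x̄.
σ₀² = 1.82² = 3.3124, σ² = 1.12² = 1.2544; σ² + n·σ₀² = 1.2544 + 6·3.3124 = 21.1288.
Posterior precision = 1/σ₀² + n/σ² = 1/3.3124 + 6/1.2544 = (σ² + n·σ₀²)/(σ₀²σ²) = 21.1288/(3.3124·1.2544); posterior variance σₙ² = σ₀²σ²/(σ² + n·σ₀²) = 3.3124·1.2544/21.1288 = 0.196655.
Posterior SD = √σₙ² = √(3.3124·1.2544/21.1288) = 0.4435.

0.4435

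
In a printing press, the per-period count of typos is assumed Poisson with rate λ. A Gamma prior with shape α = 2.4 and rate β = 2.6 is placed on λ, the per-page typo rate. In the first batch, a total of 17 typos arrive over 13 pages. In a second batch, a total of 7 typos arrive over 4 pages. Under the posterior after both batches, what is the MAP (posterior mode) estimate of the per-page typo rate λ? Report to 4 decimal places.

1.2959

With a Gamma(shape α, rate β) prior, the Poisson likelihood is conjugate: the posterior is Gamma(α + ΣXᵢ, β + n).
After batch 1: Gamma(α+S, β+n) = Gamma(2.4+17, 2.6+13) = Gamma(19.4, 15.6).
After batch 2: Gamma(α+S, β+n) = Gamma(19.4+7, 15.6+4) = Gamma(26.4, 19.6).
Mode of Gamma(α,β) for α≥1 is (α−1)/β = 25.4/19.6 = 1.2959.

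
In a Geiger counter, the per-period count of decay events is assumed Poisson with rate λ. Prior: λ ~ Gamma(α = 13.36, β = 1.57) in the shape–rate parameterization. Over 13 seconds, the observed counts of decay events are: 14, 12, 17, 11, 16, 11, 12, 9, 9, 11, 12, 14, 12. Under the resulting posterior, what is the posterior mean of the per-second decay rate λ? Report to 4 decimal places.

With a Gamma(shape α, rate β) prior, the Poisson likelihood is conjugate: the posterior is Gamma(α + ΣXᵢ, β + n).
Sum of counts S = 160 over n = 13 seconds.
Posterior: Gamma(α+S, β+n) = Gamma(13.36+160, 1.57+13) = Gamma(173.36, 14.57).
Posterior mean = α/β = 173.36/14.57 = 11.8984.

11.8984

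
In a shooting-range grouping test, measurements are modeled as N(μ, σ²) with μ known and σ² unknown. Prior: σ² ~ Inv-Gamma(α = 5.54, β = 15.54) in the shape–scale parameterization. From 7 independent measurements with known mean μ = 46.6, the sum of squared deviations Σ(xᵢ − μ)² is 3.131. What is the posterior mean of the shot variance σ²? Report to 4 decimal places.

2.1275

With known mean μ and an Inverse-Gamma(α, β) prior on σ², the Normal likelihood is conjugate: posterior is Inv-Gamma(α + n/2, β + Σ(xᵢ−μ)²/2).
Posterior: Inv-Gamma(5.54 + 7/2, 15.54 + 3.131/2) = Inv-Gamma(9.04, 17.1055).
E[σ²|data] = β/(α−1) = 17.1055/8.04 = 2.1275.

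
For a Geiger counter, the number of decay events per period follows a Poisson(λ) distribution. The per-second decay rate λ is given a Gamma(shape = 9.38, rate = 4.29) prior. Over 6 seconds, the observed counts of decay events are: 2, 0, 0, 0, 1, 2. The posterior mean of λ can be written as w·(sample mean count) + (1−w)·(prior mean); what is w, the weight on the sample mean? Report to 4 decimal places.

With a Gamma(shape α, rate β) prior, the Poisson likelihood is conjugate: the posterior is Gamma(α + ΣXᵢ, β + n).
Posterior mean = (α₀+S)/(β₀+n) = [n/(β₀+n)]·(S/n) + [β₀/(β₀+n)]·(α₀/β₀), so only n and β₀ enter the weight.
Weight on data w = n/(β₀+n) = 6/(4.29+6) = 6/10.29 = 0.5831.

0.5831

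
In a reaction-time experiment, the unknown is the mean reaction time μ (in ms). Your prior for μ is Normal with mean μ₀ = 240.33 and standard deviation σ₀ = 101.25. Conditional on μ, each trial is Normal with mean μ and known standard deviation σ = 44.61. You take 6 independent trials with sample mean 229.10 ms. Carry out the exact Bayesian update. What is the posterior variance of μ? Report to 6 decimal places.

For Normal data with known variance σ², a Normal(μ₀, σ₀²) prior on μ is conjugate. Posterior precision = 1/σ₀² + n/σ²; posterior mean is the precision-weighted average of μ₀ and x̄.
σ₀² = 101.25² = 10251.5625, σ² = 44.61² = 1990.0521; σ² + n·σ₀² = 1990.0521 + 6·10251.5625 = 63499.4271.
Posterior precision = 1/σ₀² + n/σ² = 1/10251.5625 + 6/1990.0521 = (σ² + n·σ₀²)/(σ₀²σ²) = 63499.4271/(10251.5625·1990.0521); posterior variance σₙ² = σ₀²σ²/(σ² + n·σ₀²) = 10251.5625·1990.0521/63499.4271 = 321.280749.

321.280749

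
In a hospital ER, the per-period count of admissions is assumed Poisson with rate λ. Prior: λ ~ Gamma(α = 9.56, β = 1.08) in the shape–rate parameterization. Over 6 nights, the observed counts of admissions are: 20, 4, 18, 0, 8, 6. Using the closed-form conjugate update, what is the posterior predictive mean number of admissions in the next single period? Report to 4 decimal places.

9.2599

With a Gamma(shape α, rate β) prior, the Poisson likelihood is conjugate: the posterior is Gamma(α + ΣXᵢ, β + n).
Sum of counts S = 56 over n = 6 nights.
Posterior: Gamma(α+S, β+n) = Gamma(9.56+56, 1.08+6) = Gamma(65.56, 7.08).
The predictive distribution for one future period is NegBinom with mean α/β = 9.2599.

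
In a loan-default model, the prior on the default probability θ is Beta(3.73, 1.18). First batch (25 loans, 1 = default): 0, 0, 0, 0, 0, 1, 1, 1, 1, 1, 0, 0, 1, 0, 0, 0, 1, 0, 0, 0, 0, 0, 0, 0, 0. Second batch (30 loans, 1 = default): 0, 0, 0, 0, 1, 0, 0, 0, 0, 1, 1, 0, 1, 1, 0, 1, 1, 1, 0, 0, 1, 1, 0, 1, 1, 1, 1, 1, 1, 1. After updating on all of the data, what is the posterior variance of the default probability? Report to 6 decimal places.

The Beta prior is conjugate to a Binomial/Bernoulli likelihood; the update adds successes to α and failures to β.
After batch 1: Beta(3.73+7, 1.18+18) = Beta(10.73, 19.18).
After batch 2: Beta(10.73+17, 19.18+13) = Beta(27.73, 32.18).
Var = αβ/((α+β)²(α+β+1)) = 27.73·32.18/(59.91²·60.91) = 0.004082.

0.004082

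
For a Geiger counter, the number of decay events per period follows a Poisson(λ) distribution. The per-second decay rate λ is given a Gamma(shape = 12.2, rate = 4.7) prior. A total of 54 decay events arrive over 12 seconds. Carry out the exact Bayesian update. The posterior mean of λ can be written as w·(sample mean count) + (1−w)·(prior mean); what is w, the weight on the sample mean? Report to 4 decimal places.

0.7186

With a Gamma(shape α, rate β) prior, the Poisson likelihood is conjugate: the posterior is Gamma(α + ΣXᵢ, β + n).
Posterior mean = (α₀+S)/(β₀+n) = [n/(β₀+n)]·(S/n) + [β₀/(β₀+n)]·(α₀/β₀), so only n and β₀ enter the weight.
Weight on data w = n/(β₀+n) = 12/(4.7+12) = 12/16.7 = 0.7186.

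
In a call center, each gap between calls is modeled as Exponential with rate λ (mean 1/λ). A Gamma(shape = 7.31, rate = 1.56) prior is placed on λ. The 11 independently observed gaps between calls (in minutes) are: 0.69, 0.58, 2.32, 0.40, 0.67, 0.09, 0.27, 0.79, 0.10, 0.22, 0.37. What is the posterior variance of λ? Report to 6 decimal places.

0.281850

With a Gamma(shape α, rate β) prior on the exponential rate λ, the posterior after n observations with total T = Σxᵢ is Gamma(α+n, β+T).
Sum of observations T = 6.50 minutes; n = 11.
Posterior: Gamma(7.31+11, 1.56+6.50) = Gamma(18.31, 8.06).
Var = α/β² = 0.281850.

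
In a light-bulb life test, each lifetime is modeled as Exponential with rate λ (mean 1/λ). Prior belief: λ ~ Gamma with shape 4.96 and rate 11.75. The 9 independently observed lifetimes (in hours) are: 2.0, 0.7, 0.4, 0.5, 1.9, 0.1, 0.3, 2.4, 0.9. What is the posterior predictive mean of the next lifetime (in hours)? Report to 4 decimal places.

1.6165

With a Gamma(shape α, rate β) prior on the exponential rate λ, the posterior after n observations with total T = Σxᵢ is Gamma(α+n, β+T).
Sum of observations T = 9.2 hours; n = 9.
Posterior: Gamma(4.96+9, 11.75+9.2) = Gamma(13.96, 20.95).
The predictive distribution for the next observation is Lomax; its mean is β/(α−1) = 20.95/12.96 = 1.6165.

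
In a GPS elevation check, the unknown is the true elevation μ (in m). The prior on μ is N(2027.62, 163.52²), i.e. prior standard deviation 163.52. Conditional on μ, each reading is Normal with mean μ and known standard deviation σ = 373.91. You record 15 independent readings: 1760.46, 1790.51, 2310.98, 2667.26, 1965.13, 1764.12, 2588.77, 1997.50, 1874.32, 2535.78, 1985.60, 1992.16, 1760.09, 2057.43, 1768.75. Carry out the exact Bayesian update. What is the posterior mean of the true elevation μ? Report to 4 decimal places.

2047.6193

For Normal data with known variance σ², a Normal(μ₀, σ₀²) prior on μ is conjugate. Posterior precision = 1/σ₀² + n/σ²; posterior mean is the precision-weighted average of μ₀ and x̄.
Σxᵢ = 1760.46 + 1790.51 + 2310.98 + 2667.26 + 1965.13 + 1764.12 + 2588.77 + 1997.50 + 1874.32 + 2535.78 + 1985.60 + 1992.16 + 1760.09 + 2057.43 + 1768.75 = 30818.86, so n·x̄ = 30818.86.
σ₀² = 163.52² = 26738.7904, σ² = 373.91² = 139808.6881; σ² + n·σ₀² = 139808.6881 + 15·26738.7904 = 540890.5441.
Posterior mean = (μ₀/σ₀² + n·x̄/σ²)/(1/σ₀² + n/σ²) = (σ²·μ₀ + σ₀²·n·x̄)/(σ² + n·σ₀²) = (139808.6881·2027.62 + 26738.7904·30818.86)/540890.5441 = 1107537930.072266/540890.5441 = 2047.6193.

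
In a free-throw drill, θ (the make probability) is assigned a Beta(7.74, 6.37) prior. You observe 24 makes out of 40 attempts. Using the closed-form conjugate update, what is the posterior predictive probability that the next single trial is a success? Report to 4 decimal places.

0.5866

The Beta prior is conjugate to a Binomial/Bernoulli likelihood; the update adds successes to α and failures to β.
Posterior: Beta(α+k, β+n−k) = Beta(7.74+24, 6.37+16) = Beta(31.74, 22.37).
For a single future Bernoulli trial, P(success | data) = α/(α+β) = 0.5866.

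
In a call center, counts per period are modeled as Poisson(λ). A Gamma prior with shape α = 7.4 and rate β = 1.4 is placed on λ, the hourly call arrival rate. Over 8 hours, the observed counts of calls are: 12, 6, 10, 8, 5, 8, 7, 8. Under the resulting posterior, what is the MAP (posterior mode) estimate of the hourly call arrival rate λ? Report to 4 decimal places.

7.4894

With a Gamma(shape α, rate β) prior, the Poisson likelihood is conjugate: the posterior is Gamma(α + ΣXᵢ, β + n).
Sum of counts S = 64 over n = 8 hours.
Posterior: Gamma(α+S, β+n) = Gamma(7.4+64, 1.4+8) = Gamma(71.4, 9.4).
Mode of Gamma(α,β) for α≥1 is (α−1)/β = 70.4/9.4 = 7.4894.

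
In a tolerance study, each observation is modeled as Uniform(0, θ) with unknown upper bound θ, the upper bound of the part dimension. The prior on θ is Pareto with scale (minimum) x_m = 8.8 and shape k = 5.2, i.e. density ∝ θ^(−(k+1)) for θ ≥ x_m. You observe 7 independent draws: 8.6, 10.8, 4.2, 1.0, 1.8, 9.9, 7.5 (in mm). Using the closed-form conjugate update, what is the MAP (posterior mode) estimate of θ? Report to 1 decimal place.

A Pareto(scale x_m, shape k) prior on the upper bound θ of Uniform(0, θ) is conjugate: posterior is Pareto(max(x_m, max xᵢ), k + n).
Sample maximum = 10.8; prior scale x_m = 8.8 → posterior scale = max = 10.8.
Posterior shape = 5.2 + 7 = 12.2.
The Pareto density is decreasing on [x_m, ∞), so the mode is x_m = 10.8.

10.8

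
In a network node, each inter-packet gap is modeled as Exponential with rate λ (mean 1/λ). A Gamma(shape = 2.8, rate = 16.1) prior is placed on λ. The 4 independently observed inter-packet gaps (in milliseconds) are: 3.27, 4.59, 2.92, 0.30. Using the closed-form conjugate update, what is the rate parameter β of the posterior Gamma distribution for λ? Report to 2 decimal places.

With a Gamma(shape α, rate β) prior on the exponential rate λ, the posterior after n observations with total T = Σxᵢ is Gamma(α+n, β+T).
Sum of observations T = 11.08 milliseconds; n = 4.
Posterior: Gamma(2.8+4, 16.1+11.08) = Gamma(6.8, 27.18).
Posterior β = 27.18.

27.18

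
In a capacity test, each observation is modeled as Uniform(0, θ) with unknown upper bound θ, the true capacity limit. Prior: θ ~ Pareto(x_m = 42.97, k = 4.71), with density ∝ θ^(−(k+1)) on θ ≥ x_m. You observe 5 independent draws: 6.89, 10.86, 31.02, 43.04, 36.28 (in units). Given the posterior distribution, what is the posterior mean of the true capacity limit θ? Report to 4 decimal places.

47.9814

A Pareto(scale x_m, shape k) prior on the upper bound θ of Uniform(0, θ) is conjugate: posterior is Pareto(max(x_m, max xᵢ), k + n).
Sample maximum = 43.04; prior scale x_m = 42.97 → posterior scale = max = 43.04.
Posterior shape = 4.71 + 5 = 9.71.
E[θ|data] = k·x_m/(k−1) = 9.71·43.04/8.71 = 47.9814.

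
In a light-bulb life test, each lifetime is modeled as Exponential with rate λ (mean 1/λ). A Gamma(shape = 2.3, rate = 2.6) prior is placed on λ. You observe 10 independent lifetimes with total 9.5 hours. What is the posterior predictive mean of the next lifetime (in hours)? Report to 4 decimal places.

1.0708

With a Gamma(shape α, rate β) prior on the exponential rate λ, the posterior after n observations with total T = Σxᵢ is Gamma(α+n, β+T).
Posterior: Gamma(2.3+10, 2.6+9.5) = Gamma(12.3, 12.1).
The predictive distribution for the next observation is Lomax; its mean is β/(α−1) = 12.1/11.3 = 1.0708.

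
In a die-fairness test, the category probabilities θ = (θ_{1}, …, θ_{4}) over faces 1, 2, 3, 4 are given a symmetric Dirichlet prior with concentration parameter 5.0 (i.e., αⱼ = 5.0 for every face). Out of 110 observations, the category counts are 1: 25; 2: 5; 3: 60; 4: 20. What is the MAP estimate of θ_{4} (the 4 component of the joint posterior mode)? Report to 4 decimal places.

0.1905

The Dirichlet prior is conjugate to the Multinomial likelihood: each posterior αⱼ = prior αⱼ + observed count nⱼ.
Posterior concentration: (30.0, 10.0, 65.0, 25.0), total = 130.0.
Joint mode component: (α_{4}−1)/(Σα−K) = 24.0/126.0 = 0.1905.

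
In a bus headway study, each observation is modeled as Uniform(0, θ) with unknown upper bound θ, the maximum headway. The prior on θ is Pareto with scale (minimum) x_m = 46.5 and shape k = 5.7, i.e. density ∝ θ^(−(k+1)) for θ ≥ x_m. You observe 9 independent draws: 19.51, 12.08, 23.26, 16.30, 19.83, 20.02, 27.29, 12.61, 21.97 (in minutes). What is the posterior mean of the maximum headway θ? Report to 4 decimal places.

A Pareto(scale x_m, shape k) prior on the upper bound θ of Uniform(0, θ) is conjugate: posterior is Pareto(max(x_m, max xᵢ), k + n).
Sample maximum = 27.29; prior scale x_m = 46.5 → posterior scale = max = 46.50.
Posterior shape = 5.7 + 9 = 14.7.
E[θ|data] = k·x_m/(k−1) = 14.7·46.50/13.7 = 49.8942.

49.8942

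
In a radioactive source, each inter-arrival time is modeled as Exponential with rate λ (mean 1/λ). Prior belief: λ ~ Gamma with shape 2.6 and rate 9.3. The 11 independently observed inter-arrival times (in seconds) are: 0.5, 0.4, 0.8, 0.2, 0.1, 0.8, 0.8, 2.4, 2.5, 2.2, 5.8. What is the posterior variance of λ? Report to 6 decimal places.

With a Gamma(shape α, rate β) prior on the exponential rate λ, the posterior after n observations with total T = Σxᵢ is Gamma(α+n, β+T).
Sum of observations T = 16.5 seconds; n = 11.
Posterior: Gamma(2.6+11, 9.3+16.5) = Gamma(13.6, 25.8).
Var = α/β² = 0.020431.

0.020431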